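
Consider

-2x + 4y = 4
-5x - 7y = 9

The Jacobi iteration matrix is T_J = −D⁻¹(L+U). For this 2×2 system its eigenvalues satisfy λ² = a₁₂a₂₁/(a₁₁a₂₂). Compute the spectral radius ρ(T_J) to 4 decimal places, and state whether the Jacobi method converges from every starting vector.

a₁₂a₂₁/(a₁₁a₂₂) = (4)·(-5) / ((-2)·(-7)) = -1.428571
ρ = √|-1.428571| = √1.428571 = 1.1952
ρ > 1, so Jacobi diverges

1.1952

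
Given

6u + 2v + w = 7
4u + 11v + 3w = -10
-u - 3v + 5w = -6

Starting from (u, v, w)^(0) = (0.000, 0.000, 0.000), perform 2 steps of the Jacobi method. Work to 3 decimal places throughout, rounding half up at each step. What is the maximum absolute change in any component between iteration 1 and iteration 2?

0.503

Iteration 1:
  u = (7 - (2)·0.000 - (1)·0.000) / (6) = 1.167
  v = (-10 - (4)·0.000 - (3)·0.000) / (11) = -0.909
  w = (-6 - (-1)·0.000 - (-3)·0.000) / (5) = -1.200
Iteration 2:
  u = (7 - (2)·-0.909 - (1)·-1.200) / (6) = 1.670
  v = (-10 - (4)·1.167 - (3)·-1.200) / (11) = -1.006
  w = (-6 - (-1)·1.167 - (-3)·-0.909) / (5) = -1.512
Change: (0.503, -0.097, -0.312) → max |·| = 0.503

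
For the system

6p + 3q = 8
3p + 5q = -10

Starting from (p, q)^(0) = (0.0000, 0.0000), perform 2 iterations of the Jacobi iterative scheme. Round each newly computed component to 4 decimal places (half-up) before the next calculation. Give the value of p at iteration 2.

2.3333

Iteration 1:
  p = (8 - (3)·0.0000) / (6) = 1.3333
  q = (-10 - (3)·0.0000) / (5) = -2.0000
Iteration 2:
  p = (8 - (3)·-2.0000) / (6) = 2.3333
  q = (-10 - (3)·1.3333) / (5) = -2.8000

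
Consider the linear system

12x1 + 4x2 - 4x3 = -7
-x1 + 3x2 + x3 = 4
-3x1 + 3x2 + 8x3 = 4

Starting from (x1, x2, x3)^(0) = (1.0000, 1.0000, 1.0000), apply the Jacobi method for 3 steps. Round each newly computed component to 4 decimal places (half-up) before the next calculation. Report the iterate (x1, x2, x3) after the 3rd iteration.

(-0.9803, 1.1192, -0.1875)

Iteration 1:
  x1 = (-7 - (4)·1.0000 - (-4)·1.0000) / (12) = -0.5833
  x2 = (4 - (-1)·1.0000 - (1)·1.0000) / (3) = 1.3333
  x3 = (4 - (-3)·1.0000 - (3)·1.0000) / (8) = 0.5000
Iteration 2:
  x1 = (-7 - (4)·1.3333 - (-4)·0.5000) / (12) = -0.8611
  x2 = (4 - (-1)·-0.5833 - (1)·0.5000) / (3) = 0.9722
  x3 = (4 - (-3)·-0.5833 - (3)·1.3333) / (8) = -0.2187
Iteration 3:
  x1 = (-7 - (4)·0.9722 - (-4)·-0.2187) / (12) = -0.9803
  x2 = (4 - (-1)·-0.8611 - (1)·-0.2187) / (3) = 1.1192
  x3 = (4 - (-3)·-0.8611 - (3)·0.9722) / (8) = -0.1875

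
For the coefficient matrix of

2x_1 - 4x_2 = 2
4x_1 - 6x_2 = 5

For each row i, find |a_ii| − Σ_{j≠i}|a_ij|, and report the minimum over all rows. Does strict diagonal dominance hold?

row 1: |2| − (4) = -2
row 2: |-6| − (4) = 2
minimum over rows = -2 → not strictly diagonally dominant

-2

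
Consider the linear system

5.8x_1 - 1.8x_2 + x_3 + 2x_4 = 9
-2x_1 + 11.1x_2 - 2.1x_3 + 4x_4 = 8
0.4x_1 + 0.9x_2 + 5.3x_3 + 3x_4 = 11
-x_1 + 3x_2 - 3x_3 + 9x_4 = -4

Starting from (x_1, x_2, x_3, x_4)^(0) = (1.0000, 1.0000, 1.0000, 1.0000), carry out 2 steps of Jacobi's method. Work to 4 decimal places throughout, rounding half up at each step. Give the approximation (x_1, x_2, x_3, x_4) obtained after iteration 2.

(1.6751, 1.3223, 2.0387, -0.1169)

Iteration 1:
  x_1 = (9 - (-1.8)·1.0000 - (1)·1.0000 - (2)·1.0000) / (5.8) = 1.3448
  x_2 = (8 - (-2)·1.0000 - (-2.1)·1.0000 - (4)·1.0000) / (11.1) = 0.7297
  x_3 = (11 - (0.4)·1.0000 - (0.9)·1.0000 - (3)·1.0000) / (5.3) = 1.2642
  x_4 = (-4 - (-1)·1.0000 - (3)·1.0000 - (-3)·1.0000) / (9) = -0.3333
Iteration 2:
  x_1 = (9 - (-1.8)·0.7297 - (1)·1.2642 - (2)·-0.3333) / (5.8) = 1.6751
  x_2 = (8 - (-2)·1.3448 - (-2.1)·1.2642 - (4)·-0.3333) / (11.1) = 1.3223
  x_3 = (11 - (0.4)·1.3448 - (0.9)·0.7297 - (3)·-0.3333) / (5.3) = 2.0387
  x_4 = (-4 - (-1)·1.3448 - (3)·0.7297 - (-3)·1.2642) / (9) = -0.1169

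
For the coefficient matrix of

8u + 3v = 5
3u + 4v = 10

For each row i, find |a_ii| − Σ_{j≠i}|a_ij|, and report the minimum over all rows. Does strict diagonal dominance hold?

1

row 1: |8| − (3) = 5
row 2: |4| − (3) = 1
minimum over rows = 1 → strictly diagonally dominant (convergence guaranteed)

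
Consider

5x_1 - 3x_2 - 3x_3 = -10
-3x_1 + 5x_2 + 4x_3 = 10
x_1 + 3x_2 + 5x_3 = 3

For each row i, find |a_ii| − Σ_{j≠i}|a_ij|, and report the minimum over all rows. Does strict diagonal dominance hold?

row 1: |5| − (3+3) = -1
row 2: |5| − (3+4) = -2
row 3: |5| − (1+3) = 1
minimum over rows = -2 → not strictly diagonally dominant

-2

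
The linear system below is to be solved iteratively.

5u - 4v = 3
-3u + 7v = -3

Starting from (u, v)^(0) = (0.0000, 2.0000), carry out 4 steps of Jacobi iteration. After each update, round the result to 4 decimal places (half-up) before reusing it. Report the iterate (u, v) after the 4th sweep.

(0.3453, 0.0049)

Iteration 1:
  u = (3 - (-4)·2.0000) / (5) = 2.2000
  v = (-3 - (-3)·0.0000) / (7) = -0.4286
Iteration 2:
  u = (3 - (-4)·-0.4286) / (5) = 0.2571
  v = (-3 - (-3)·2.2000) / (7) = 0.5143
Iteration 3:
  u = (3 - (-4)·0.5143) / (5) = 1.0114
  v = (-3 - (-3)·0.2571) / (7) = -0.3184
Iteration 4:
  u = (3 - (-4)·-0.3184) / (5) = 0.3453
  v = (-3 - (-3)·1.0114) / (7) = 0.0049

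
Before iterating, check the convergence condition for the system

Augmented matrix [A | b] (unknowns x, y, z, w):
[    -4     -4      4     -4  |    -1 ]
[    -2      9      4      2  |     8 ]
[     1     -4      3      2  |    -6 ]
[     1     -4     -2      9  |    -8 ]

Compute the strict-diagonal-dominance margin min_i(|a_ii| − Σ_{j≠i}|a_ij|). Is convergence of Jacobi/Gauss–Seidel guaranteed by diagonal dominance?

-8

row 1: |-4| − (4+4+4) = -8
row 2: |9| − (2+4+2) = 1
row 3: |3| − (1+4+2) = -4
row 4: |9| − (1+4+2) = 2
minimum over rows = -8 → not strictly diagonally dominant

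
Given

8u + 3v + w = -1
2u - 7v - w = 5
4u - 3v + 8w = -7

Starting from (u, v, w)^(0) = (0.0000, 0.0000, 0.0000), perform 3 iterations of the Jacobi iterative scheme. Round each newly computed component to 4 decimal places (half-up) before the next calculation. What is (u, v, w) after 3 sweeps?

Iteration 1:
  u = (-1 - (3)·0.0000 - (1)·0.0000) / (8) = -0.1250
  v = (5 - (2)·0.0000 - (-1)·0.0000) / (-7) = -0.7143
  w = (-7 - (4)·0.0000 - (-3)·0.0000) / (8) = -0.8750
Iteration 2:
  u = (-1 - (3)·-0.7143 - (1)·-0.8750) / (8) = 0.2522
  v = (5 - (2)·-0.1250 - (-1)·-0.8750) / (-7) = -0.6250
  w = (-7 - (4)·-0.1250 - (-3)·-0.7143) / (8) = -1.0804
Iteration 3:
  u = (-1 - (3)·-0.6250 - (1)·-1.0804) / (8) = 0.2444
  v = (5 - (2)·0.2522 - (-1)·-1.0804) / (-7) = -0.4879
  w = (-7 - (4)·0.2522 - (-3)·-0.6250) / (8) = -1.2355

(0.2444, -0.4879, -1.2355)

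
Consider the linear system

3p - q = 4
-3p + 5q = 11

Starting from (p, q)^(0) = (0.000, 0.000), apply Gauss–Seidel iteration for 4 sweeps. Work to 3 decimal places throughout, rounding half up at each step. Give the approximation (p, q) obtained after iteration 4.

Iteration 1:
  p = (4 - (-1)·0.000) / (3) = 1.333
  q = (11 - (-3)·1.333) / (5) = 3.000
Iteration 2:
  p = (4 - (-1)·3.000) / (3) = 2.333
  q = (11 - (-3)·2.333) / (5) = 3.600
Iteration 3:
  p = (4 - (-1)·3.600) / (3) = 2.533
  q = (11 - (-3)·2.533) / (5) = 3.720
Iteration 4:
  p = (4 - (-1)·3.720) / (3) = 2.573
  q = (11 - (-3)·2.573) / (5) = 3.744

(2.573, 3.744)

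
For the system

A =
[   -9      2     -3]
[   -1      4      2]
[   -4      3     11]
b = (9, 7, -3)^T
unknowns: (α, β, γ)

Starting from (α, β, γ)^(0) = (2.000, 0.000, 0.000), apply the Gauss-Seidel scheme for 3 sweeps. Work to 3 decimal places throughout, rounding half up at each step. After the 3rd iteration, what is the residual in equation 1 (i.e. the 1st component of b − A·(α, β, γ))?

Iteration 1:
  α = (9 - (2)·0.000 - (-3)·0.000) / (-9) = -1.000
  β = (7 - (-1)·-1.000 - (2)·0.000) / (4) = 1.500
  γ = (-3 - (-4)·-1.000 - (3)·1.500) / (11) = -1.045
Iteration 2:
  α = (9 - (2)·1.500 - (-3)·-1.045) / (-9) = -0.318
  β = (7 - (-1)·-0.318 - (2)·-1.045) / (4) = 2.193
  γ = (-3 - (-4)·-0.318 - (3)·2.193) / (11) = -0.986
Iteration 3:
  α = (9 - (2)·2.193 - (-3)·-0.986) / (-9) = -0.184
  β = (7 - (-1)·-0.184 - (2)·-0.986) / (4) = 2.197
  γ = (-3 - (-4)·-0.184 - (3)·2.197) / (11) = -0.939
Residual b − A·x = (0.133, -0.094, 0.002)

0.133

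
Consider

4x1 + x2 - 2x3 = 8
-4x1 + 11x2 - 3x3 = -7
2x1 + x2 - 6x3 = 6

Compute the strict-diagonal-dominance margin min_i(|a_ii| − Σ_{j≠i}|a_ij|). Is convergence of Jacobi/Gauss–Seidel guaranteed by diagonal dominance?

1

row 1: |4| − (1+2) = 1
row 2: |11| − (4+3) = 4
row 3: |-6| − (2+1) = 3
minimum over rows = 1 → strictly diagonally dominant (convergence guaranteed)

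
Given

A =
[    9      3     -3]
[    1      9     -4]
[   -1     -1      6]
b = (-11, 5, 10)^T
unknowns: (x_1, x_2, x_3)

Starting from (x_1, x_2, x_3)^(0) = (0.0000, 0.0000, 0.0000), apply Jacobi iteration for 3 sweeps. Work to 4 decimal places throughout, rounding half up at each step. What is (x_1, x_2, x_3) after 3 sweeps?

Iteration 1:
  x_1 = (-11 - (3)·0.0000 - (-3)·0.0000) / (9) = -1.2222
  x_2 = (5 - (1)·0.0000 - (-4)·0.0000) / (9) = 0.5556
  x_3 = (10 - (-1)·0.0000 - (-1)·0.0000) / (6) = 1.6667
Iteration 2:
  x_1 = (-11 - (3)·0.5556 - (-3)·1.6667) / (9) = -0.8519
  x_2 = (5 - (1)·-1.2222 - (-4)·1.6667) / (9) = 1.4321
  x_3 = (10 - (-1)·-1.2222 - (-1)·0.5556) / (6) = 1.5556
Iteration 3:
  x_1 = (-11 - (3)·1.4321 - (-3)·1.5556) / (9) = -1.1811
  x_2 = (5 - (1)·-0.8519 - (-4)·1.5556) / (9) = 1.3416
  x_3 = (10 - (-1)·-0.8519 - (-1)·1.4321) / (6) = 1.7634

(-1.1811, 1.3416, 1.7634)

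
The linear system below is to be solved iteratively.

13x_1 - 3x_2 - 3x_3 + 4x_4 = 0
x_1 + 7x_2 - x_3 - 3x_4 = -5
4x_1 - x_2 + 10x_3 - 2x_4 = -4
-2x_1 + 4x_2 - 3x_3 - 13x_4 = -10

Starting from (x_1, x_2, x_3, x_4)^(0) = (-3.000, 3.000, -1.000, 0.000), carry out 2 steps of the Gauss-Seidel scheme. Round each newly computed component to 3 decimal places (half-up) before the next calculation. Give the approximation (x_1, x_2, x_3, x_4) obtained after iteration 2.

Iteration 1:
  x_1 = (0 - (-3)·3.000 - (-3)·-1.000 - (4)·0.000) / (13) = 0.462
  x_2 = (-5 - (1)·0.462 - (-1)·-1.000 - (-3)·0.000) / (7) = -0.923
  x_3 = (-4 - (4)·0.462 - (-1)·-0.923 - (-2)·0.000) / (10) = -0.677
  x_4 = (-10 - (-2)·0.462 - (4)·-0.923 - (-3)·-0.677) / (-13) = 0.570
Iteration 2:
  x_1 = (0 - (-3)·-0.923 - (-3)·-0.677 - (4)·0.570) / (13) = -0.545
  x_2 = (-5 - (1)·-0.545 - (-1)·-0.677 - (-3)·0.570) / (7) = -0.489
  x_3 = (-4 - (4)·-0.545 - (-1)·-0.489 - (-2)·0.570) / (10) = -0.117
  x_4 = (-10 - (-2)·-0.545 - (4)·-0.489 - (-3)·-0.117) / (-13) = 0.730

(-0.545, -0.489, -0.117, 0.730)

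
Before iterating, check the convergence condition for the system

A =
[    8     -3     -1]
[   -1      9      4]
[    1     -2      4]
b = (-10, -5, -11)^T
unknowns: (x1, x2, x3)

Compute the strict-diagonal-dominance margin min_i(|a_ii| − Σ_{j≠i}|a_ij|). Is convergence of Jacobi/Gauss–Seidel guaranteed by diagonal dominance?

row 1: |8| − (3+1) = 4
row 2: |9| − (1+4) = 4
row 3: |4| − (1+2) = 1
minimum over rows = 1 → strictly diagonally dominant (convergence guaranteed)

1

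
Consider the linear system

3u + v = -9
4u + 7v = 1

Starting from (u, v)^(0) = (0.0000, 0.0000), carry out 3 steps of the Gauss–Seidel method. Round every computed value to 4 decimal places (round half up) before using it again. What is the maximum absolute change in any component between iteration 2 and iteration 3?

0.1180

Iteration 1:
  u = (-9 - (1)·0.0000) / (3) = -3.0000
  v = (1 - (4)·-3.0000) / (7) = 1.8571
Iteration 2:
  u = (-9 - (1)·1.8571) / (3) = -3.6190
  v = (1 - (4)·-3.6190) / (7) = 2.2109
Iteration 3:
  u = (-9 - (1)·2.2109) / (3) = -3.7370
  v = (1 - (4)·-3.7370) / (7) = 2.2783
Change: (-0.1180, 0.0674) → max |·| = 0.1180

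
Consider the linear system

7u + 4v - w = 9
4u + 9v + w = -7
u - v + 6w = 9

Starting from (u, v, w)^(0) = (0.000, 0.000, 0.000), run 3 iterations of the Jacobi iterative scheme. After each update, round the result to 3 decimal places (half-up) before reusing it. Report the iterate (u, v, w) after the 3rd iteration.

(2.317, -1.771, 0.923)

Iteration 1:
  u = (9 - (4)·0.000 - (-1)·0.000) / (7) = 1.286
  v = (-7 - (4)·0.000 - (1)·0.000) / (9) = -0.778
  w = (9 - (1)·0.000 - (-1)·0.000) / (6) = 1.500
Iteration 2:
  u = (9 - (4)·-0.778 - (-1)·1.500) / (7) = 1.945
  v = (-7 - (4)·1.286 - (1)·1.500) / (9) = -1.516
  w = (9 - (1)·1.286 - (-1)·-0.778) / (6) = 1.156
Iteration 3:
  u = (9 - (4)·-1.516 - (-1)·1.156) / (7) = 2.317
  v = (-7 - (4)·1.945 - (1)·1.156) / (9) = -1.771
  w = (9 - (1)·1.945 - (-1)·-1.516) / (6) = 0.923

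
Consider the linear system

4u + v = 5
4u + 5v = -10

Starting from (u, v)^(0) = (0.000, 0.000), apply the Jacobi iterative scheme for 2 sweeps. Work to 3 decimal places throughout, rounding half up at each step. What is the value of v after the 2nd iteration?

-3.000

Iteration 1:
  u = (5 - (1)·0.000) / (4) = 1.250
  v = (-10 - (4)·0.000) / (5) = -2.000
Iteration 2:
  u = (5 - (1)·-2.000) / (4) = 1.750
  v = (-10 - (4)·1.250) / (5) = -3.000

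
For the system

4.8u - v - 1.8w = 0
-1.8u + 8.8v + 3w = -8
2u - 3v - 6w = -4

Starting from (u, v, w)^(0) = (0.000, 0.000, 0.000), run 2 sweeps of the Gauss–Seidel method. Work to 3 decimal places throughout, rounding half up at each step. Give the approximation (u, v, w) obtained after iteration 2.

Iteration 1:
  u = (0 - (-1)·0.000 - (-1.8)·0.000) / (4.8) = 0.000
  v = (-8 - (-1.8)·0.000 - (3)·0.000) / (8.8) = -0.909
  w = (-4 - (2)·0.000 - (-3)·-0.909) / (-6) = 1.121
Iteration 2:
  u = (0 - (-1)·-0.909 - (-1.8)·1.121) / (4.8) = 0.231
  v = (-8 - (-1.8)·0.231 - (3)·1.121) / (8.8) = -1.244
  w = (-4 - (2)·0.231 - (-3)·-1.244) / (-6) = 1.366

(0.231, -1.244, 1.366)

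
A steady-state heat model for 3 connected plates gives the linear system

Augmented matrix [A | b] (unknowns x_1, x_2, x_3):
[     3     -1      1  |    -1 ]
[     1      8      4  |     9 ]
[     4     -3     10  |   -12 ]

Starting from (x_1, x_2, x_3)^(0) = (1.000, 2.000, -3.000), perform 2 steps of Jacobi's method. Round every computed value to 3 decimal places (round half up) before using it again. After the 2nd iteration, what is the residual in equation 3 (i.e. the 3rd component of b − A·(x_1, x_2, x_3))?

-1.128

Iteration 1:
  x_1 = (-1 - (-1)·2.000 - (1)·-3.000) / (3) = 1.333
  x_2 = (9 - (1)·1.000 - (4)·-3.000) / (8) = 2.500
  x_3 = (-12 - (4)·1.000 - (-3)·2.000) / (10) = -1.000
Iteration 2:
  x_1 = (-1 - (-1)·2.500 - (1)·-1.000) / (3) = 0.833
  x_2 = (9 - (1)·1.333 - (4)·-1.000) / (8) = 1.458
  x_3 = (-12 - (4)·1.333 - (-3)·2.500) / (10) = -0.983
Residual b − A·x = (-1.058, 0.435, -1.128)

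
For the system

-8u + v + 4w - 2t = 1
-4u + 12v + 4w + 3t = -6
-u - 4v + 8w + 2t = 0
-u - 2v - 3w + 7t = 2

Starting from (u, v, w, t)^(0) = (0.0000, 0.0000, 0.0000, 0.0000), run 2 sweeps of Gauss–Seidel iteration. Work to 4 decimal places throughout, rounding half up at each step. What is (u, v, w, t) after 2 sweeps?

Iteration 1:
  u = (1 - (1)·0.0000 - (4)·0.0000 - (-2)·0.0000) / (-8) = -0.1250
  v = (-6 - (-4)·-0.1250 - (4)·0.0000 - (3)·0.0000) / (12) = -0.5417
  w = (0 - (-1)·-0.1250 - (-4)·-0.5417 - (2)·0.0000) / (8) = -0.2865
  t = (2 - (-1)·-0.1250 - (-2)·-0.5417 - (-3)·-0.2865) / (7) = -0.0097
Iteration 2:
  u = (1 - (1)·-0.5417 - (4)·-0.2865 - (-2)·-0.0097) / (-8) = -0.3335
  v = (-6 - (-4)·-0.3335 - (4)·-0.2865 - (3)·-0.0097) / (12) = -0.5132
  w = (0 - (-1)·-0.3335 - (-4)·-0.5132 - (2)·-0.0097) / (8) = -0.2959
  t = (2 - (-1)·-0.3335 - (-2)·-0.5132 - (-3)·-0.2959) / (7) = -0.0354

(-0.3335, -0.5132, -0.2959, -0.0354)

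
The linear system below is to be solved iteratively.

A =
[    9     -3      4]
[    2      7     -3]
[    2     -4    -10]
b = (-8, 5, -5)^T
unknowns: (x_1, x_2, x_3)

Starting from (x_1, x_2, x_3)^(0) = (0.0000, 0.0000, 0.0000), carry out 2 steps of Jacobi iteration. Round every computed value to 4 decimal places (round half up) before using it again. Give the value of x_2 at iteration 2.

Iteration 1:
  x_1 = (-8 - (-3)·0.0000 - (4)·0.0000) / (9) = -0.8889
  x_2 = (5 - (2)·0.0000 - (-3)·0.0000) / (7) = 0.7143
  x_3 = (-5 - (2)·0.0000 - (-4)·0.0000) / (-10) = 0.5000
Iteration 2:
  x_1 = (-8 - (-3)·0.7143 - (4)·0.5000) / (9) = -0.8730
  x_2 = (5 - (2)·-0.8889 - (-3)·0.5000) / (7) = 1.1825
  x_3 = (-5 - (2)·-0.8889 - (-4)·0.7143) / (-10) = 0.0365

1.1825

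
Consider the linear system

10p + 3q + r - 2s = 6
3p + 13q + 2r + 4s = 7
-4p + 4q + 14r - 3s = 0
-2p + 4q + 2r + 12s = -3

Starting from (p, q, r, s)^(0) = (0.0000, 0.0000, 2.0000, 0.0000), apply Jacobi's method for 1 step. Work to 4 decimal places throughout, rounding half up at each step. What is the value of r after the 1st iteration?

0.0000

Iteration 1:
  p = (6 - (3)·0.0000 - (1)·2.0000 - (-2)·0.0000) / (10) = 0.4000
  q = (7 - (3)·0.0000 - (2)·2.0000 - (4)·0.0000) / (13) = 0.2308
  r = (0 - (-4)·0.0000 - (4)·0.0000 - (-3)·0.0000) / (14) = 0.0000
  s = (-3 - (-2)·0.0000 - (4)·0.0000 - (2)·2.0000) / (12) = -0.5833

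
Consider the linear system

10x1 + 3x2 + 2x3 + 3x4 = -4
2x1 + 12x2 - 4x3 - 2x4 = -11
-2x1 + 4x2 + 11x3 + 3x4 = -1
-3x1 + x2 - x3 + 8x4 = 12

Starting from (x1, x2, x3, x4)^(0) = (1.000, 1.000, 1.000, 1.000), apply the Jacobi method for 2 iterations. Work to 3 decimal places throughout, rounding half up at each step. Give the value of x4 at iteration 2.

Iteration 1:
  x1 = (-4 - (3)·1.000 - (2)·1.000 - (3)·1.000) / (10) = -1.200
  x2 = (-11 - (2)·1.000 - (-4)·1.000 - (-2)·1.000) / (12) = -0.583
  x3 = (-1 - (-2)·1.000 - (4)·1.000 - (3)·1.000) / (11) = -0.545
  x4 = (12 - (-3)·1.000 - (1)·1.000 - (-1)·1.000) / (8) = 1.875
Iteration 2:
  x1 = (-4 - (3)·-0.583 - (2)·-0.545 - (3)·1.875) / (10) = -0.679
  x2 = (-11 - (2)·-1.200 - (-4)·-0.545 - (-2)·1.875) / (12) = -0.586
  x3 = (-1 - (-2)·-1.200 - (4)·-0.583 - (3)·1.875) / (11) = -0.608
  x4 = (12 - (-3)·-1.200 - (1)·-0.583 - (-1)·-0.545) / (8) = 1.055

1.055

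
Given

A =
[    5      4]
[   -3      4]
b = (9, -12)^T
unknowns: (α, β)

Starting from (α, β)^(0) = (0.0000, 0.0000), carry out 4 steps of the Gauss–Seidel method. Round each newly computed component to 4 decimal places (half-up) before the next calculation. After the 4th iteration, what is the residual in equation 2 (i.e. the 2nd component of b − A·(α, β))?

Iteration 1:
  α = (9 - (4)·0.0000) / (5) = 1.8000
  β = (-12 - (-3)·1.8000) / (4) = -1.6500
Iteration 2:
  α = (9 - (4)·-1.6500) / (5) = 3.1200
  β = (-12 - (-3)·3.1200) / (4) = -0.6600
Iteration 3:
  α = (9 - (4)·-0.6600) / (5) = 2.3280
  β = (-12 - (-3)·2.3280) / (4) = -1.2540
Iteration 4:
  α = (9 - (4)·-1.2540) / (5) = 2.8032
  β = (-12 - (-3)·2.8032) / (4) = -0.8976
Residual b − A·x = (-1.4256, 0.0000)

0.0000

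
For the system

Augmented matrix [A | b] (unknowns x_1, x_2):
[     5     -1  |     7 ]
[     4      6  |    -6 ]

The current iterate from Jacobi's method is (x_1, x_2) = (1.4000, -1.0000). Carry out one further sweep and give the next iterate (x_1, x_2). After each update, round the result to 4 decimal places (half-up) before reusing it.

One sweep:
  x_1 = (7 - (-1)·-1.0000) / (5) = 1.2000
  x_2 = (-6 - (4)·1.4000) / (6) = -1.9333

(1.2000, -1.9333)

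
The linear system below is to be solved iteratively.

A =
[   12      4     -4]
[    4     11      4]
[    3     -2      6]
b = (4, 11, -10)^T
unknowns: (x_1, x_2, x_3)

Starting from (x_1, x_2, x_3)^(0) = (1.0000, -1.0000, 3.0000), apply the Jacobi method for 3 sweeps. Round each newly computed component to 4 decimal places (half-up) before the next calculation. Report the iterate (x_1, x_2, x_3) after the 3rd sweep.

Iteration 1:
  x_1 = (4 - (4)·-1.0000 - (-4)·3.0000) / (12) = 1.6667
  x_2 = (11 - (4)·1.0000 - (4)·3.0000) / (11) = -0.4545
  x_3 = (-10 - (3)·1.0000 - (-2)·-1.0000) / (6) = -2.5000
Iteration 2:
  x_1 = (4 - (4)·-0.4545 - (-4)·-2.5000) / (12) = -0.3485
  x_2 = (11 - (4)·1.6667 - (4)·-2.5000) / (11) = 1.3030
  x_3 = (-10 - (3)·1.6667 - (-2)·-0.4545) / (6) = -2.6515
Iteration 3:
  x_1 = (4 - (4)·1.3030 - (-4)·-2.6515) / (12) = -0.9848
  x_2 = (11 - (4)·-0.3485 - (4)·-2.6515) / (11) = 2.0909
  x_3 = (-10 - (3)·-0.3485 - (-2)·1.3030) / (6) = -1.0581

(-0.9848, 2.0909, -1.0581)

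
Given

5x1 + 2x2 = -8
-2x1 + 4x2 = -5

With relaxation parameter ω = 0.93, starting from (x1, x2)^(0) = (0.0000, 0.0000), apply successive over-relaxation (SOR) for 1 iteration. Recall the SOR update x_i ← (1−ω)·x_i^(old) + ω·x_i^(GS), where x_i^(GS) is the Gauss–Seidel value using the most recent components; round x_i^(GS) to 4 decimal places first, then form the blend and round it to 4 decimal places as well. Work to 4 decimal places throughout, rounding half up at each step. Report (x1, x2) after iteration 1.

Iteration 1:
  x1: GS value = (-8 - (2)·0.0000) / (5) = -1.6000;  x1 ← (1−ω)·0.0000 + ω·-1.6000 = -1.4880
  x2: GS value = (-5 - (-2)·-1.4880) / (4) = -1.9940;  x2 ← (1−ω)·0.0000 + ω·-1.9940 = -1.8544

(-1.4880, -1.8544)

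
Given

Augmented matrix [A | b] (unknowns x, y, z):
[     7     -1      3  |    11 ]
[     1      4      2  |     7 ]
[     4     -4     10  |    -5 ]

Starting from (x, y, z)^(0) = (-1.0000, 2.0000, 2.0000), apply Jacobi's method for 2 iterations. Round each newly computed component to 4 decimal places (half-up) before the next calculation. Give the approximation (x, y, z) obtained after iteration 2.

(1.4143, 1.1500, -0.5000)

Iteration 1:
  x = (11 - (-1)·2.0000 - (3)·2.0000) / (7) = 1.0000
  y = (7 - (1)·-1.0000 - (2)·2.0000) / (4) = 1.0000
  z = (-5 - (4)·-1.0000 - (-4)·2.0000) / (10) = 0.7000
Iteration 2:
  x = (11 - (-1)·1.0000 - (3)·0.7000) / (7) = 1.4143
  y = (7 - (1)·1.0000 - (2)·0.7000) / (4) = 1.1500
  z = (-5 - (4)·1.0000 - (-4)·1.0000) / (10) = -0.5000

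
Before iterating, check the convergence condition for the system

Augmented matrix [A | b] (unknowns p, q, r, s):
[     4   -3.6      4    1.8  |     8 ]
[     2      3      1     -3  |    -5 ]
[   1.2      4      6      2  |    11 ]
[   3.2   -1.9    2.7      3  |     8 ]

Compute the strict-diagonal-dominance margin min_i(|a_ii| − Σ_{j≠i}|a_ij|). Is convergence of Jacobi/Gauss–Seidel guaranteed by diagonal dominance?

-5.4

row 1: |4| − (3.6+4+1.8) = -5.4
row 2: |3| − (2+1+3) = -3
row 3: |6| − (1.2+4+2) = -1.2
row 4: |3| − (3.2+1.9+2.7) = -4.8
minimum over rows = -5.4 → not strictly diagonally dominant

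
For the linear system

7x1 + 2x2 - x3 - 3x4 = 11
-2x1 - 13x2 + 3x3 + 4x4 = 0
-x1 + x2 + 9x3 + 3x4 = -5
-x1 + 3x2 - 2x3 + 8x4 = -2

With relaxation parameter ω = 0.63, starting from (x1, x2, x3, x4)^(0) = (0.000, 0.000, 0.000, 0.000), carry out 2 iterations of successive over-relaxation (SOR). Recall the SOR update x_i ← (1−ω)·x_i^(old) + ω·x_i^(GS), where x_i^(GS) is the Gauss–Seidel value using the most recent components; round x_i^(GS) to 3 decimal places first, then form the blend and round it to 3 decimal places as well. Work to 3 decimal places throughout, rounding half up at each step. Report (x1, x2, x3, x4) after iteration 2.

Iteration 1:
  x1: GS value = (11 - (2)·0.000 - (-1)·0.000 - (-3)·0.000) / (7) = 1.571;  x1 ← (1−ω)·0.000 + ω·1.571 = 0.990
  x2: GS value = (0 - (-2)·0.990 - (3)·0.000 - (4)·0.000) / (-13) = -0.152;  x2 ← (1−ω)·0.000 + ω·-0.152 = -0.096
  x3: GS value = (-5 - (-1)·0.990 - (1)·-0.096 - (3)·0.000) / (9) = -0.435;  x3 ← (1−ω)·0.000 + ω·-0.435 = -0.274
  x4: GS value = (-2 - (-1)·0.990 - (3)·-0.096 - (-2)·-0.274) / (8) = -0.159;  x4 ← (1−ω)·0.000 + ω·-0.159 = -0.100
Iteration 2:
  x1: GS value = (11 - (2)·-0.096 - (-1)·-0.274 - (-3)·-0.100) / (7) = 1.517;  x1 ← (1−ω)·0.990 + ω·1.517 = 1.322
  x2: GS value = (0 - (-2)·1.322 - (3)·-0.274 - (4)·-0.100) / (-13) = -0.297;  x2 ← (1−ω)·-0.096 + ω·-0.297 = -0.223
  x3: GS value = (-5 - (-1)·1.322 - (1)·-0.223 - (3)·-0.100) / (9) = -0.351;  x3 ← (1−ω)·-0.274 + ω·-0.351 = -0.323
  x4: GS value = (-2 - (-1)·1.322 - (3)·-0.223 - (-2)·-0.323) / (8) = -0.082;  x4 ← (1−ω)·-0.100 + ω·-0.082 = -0.089

(1.322, -0.223, -0.323, -0.089)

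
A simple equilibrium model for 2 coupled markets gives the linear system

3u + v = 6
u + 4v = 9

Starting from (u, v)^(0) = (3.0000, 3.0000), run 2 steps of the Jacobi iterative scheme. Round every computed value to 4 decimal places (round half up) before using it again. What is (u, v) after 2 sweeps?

Iteration 1:
  u = (6 - (1)·3.0000) / (3) = 1.0000
  v = (9 - (1)·3.0000) / (4) = 1.5000
Iteration 2:
  u = (6 - (1)·1.5000) / (3) = 1.5000
  v = (9 - (1)·1.0000) / (4) = 2.0000

(1.5000, 2.0000)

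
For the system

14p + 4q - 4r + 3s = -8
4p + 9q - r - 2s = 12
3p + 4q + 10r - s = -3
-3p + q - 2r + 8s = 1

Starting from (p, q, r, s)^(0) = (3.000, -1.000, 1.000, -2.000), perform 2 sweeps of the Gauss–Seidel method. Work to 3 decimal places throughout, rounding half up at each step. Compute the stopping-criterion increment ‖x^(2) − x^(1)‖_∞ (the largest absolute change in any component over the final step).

1.492

Iteration 1:
  p = (-8 - (4)·-1.000 - (-4)·1.000 - (3)·-2.000) / (14) = 0.429
  q = (12 - (4)·0.429 - (-1)·1.000 - (-2)·-2.000) / (9) = 0.809
  r = (-3 - (3)·0.429 - (4)·0.809 - (-1)·-2.000) / (10) = -0.952
  s = (1 - (-3)·0.429 - (1)·0.809 - (-2)·-0.952) / (8) = -0.053
Iteration 2:
  p = (-8 - (4)·0.809 - (-4)·-0.952 - (3)·-0.053) / (14) = -1.063
  q = (12 - (4)·-1.063 - (-1)·-0.952 - (-2)·-0.053) / (9) = 1.688
  r = (-3 - (3)·-1.063 - (4)·1.688 - (-1)·-0.053) / (10) = -0.662
  s = (1 - (-3)·-1.063 - (1)·1.688 - (-2)·-0.662) / (8) = -0.650
Change: (-1.492, 0.879, 0.290, -0.597) → max |·| = 1.492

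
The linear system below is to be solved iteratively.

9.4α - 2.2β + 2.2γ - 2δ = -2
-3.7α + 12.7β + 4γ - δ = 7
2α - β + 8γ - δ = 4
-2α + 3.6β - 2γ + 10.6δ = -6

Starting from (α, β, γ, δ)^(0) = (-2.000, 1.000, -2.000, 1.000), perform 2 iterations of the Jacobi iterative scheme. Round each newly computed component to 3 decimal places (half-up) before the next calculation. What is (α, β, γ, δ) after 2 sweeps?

(-0.700, 0.231, 0.202, -0.428)

Iteration 1:
  α = (-2 - (-2.2)·1.000 - (2.2)·-2.000 - (-2)·1.000) / (9.4) = 0.702
  β = (7 - (-3.7)·-2.000 - (4)·-2.000 - (-1)·1.000) / (12.7) = 0.677
  γ = (4 - (2)·-2.000 - (-1)·1.000 - (-1)·1.000) / (8) = 1.250
  δ = (-6 - (-2)·-2.000 - (3.6)·1.000 - (-2)·-2.000) / (10.6) = -1.660
Iteration 2:
  α = (-2 - (-2.2)·0.677 - (2.2)·1.250 - (-2)·-1.660) / (9.4) = -0.700
  β = (7 - (-3.7)·0.702 - (4)·1.250 - (-1)·-1.660) / (12.7) = 0.231
  γ = (4 - (2)·0.702 - (-1)·0.677 - (-1)·-1.660) / (8) = 0.202
  δ = (-6 - (-2)·0.702 - (3.6)·0.677 - (-2)·1.250) / (10.6) = -0.428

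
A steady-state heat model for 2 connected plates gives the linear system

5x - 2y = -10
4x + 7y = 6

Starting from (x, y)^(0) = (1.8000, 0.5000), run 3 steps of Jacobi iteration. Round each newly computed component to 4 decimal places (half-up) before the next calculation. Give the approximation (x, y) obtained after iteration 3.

Iteration 1:
  x = (-10 - (-2)·0.5000) / (5) = -1.8000
  y = (6 - (4)·1.8000) / (7) = -0.1714
Iteration 2:
  x = (-10 - (-2)·-0.1714) / (5) = -2.0686
  y = (6 - (4)·-1.8000) / (7) = 1.8857
Iteration 3:
  x = (-10 - (-2)·1.8857) / (5) = -1.2457
  y = (6 - (4)·-2.0686) / (7) = 2.0392

(-1.2457, 2.0392)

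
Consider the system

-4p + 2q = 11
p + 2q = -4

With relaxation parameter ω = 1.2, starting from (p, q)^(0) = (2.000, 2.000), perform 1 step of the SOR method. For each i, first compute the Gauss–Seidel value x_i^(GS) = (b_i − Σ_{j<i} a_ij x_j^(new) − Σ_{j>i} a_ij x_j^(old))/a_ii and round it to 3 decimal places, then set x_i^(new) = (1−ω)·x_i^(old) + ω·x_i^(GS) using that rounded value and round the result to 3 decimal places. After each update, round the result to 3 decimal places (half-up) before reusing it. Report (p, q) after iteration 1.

(-2.500, -1.300)

Iteration 1:
  p: GS value = (11 - (2)·2.000) / (-4) = -1.750;  p ← (1−ω)·2.000 + ω·-1.750 = -2.500
  q: GS value = (-4 - (1)·-2.500) / (2) = -0.750;  q ← (1−ω)·2.000 + ω·-0.750 = -1.300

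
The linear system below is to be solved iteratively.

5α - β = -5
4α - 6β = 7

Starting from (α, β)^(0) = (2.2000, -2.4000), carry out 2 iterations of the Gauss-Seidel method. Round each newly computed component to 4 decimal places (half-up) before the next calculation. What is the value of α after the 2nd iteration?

-1.4307

Iteration 1:
  α = (-5 - (-1)·-2.4000) / (5) = -1.4800
  β = (7 - (4)·-1.4800) / (-6) = -2.1533
Iteration 2:
  α = (-5 - (-1)·-2.1533) / (5) = -1.4307
  β = (7 - (4)·-1.4307) / (-6) = -2.1205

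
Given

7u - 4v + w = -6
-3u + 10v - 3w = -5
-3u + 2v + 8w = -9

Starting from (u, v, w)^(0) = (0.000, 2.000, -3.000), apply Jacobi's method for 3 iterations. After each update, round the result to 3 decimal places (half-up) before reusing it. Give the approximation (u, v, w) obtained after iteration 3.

Iteration 1:
  u = (-6 - (-4)·2.000 - (1)·-3.000) / (7) = 0.714
  v = (-5 - (-3)·0.000 - (-3)·-3.000) / (10) = -1.400
  w = (-9 - (-3)·0.000 - (2)·2.000) / (8) = -1.625
Iteration 2:
  u = (-6 - (-4)·-1.400 - (1)·-1.625) / (7) = -1.425
  v = (-5 - (-3)·0.714 - (-3)·-1.625) / (10) = -0.773
  w = (-9 - (-3)·0.714 - (2)·-1.400) / (8) = -0.507
Iteration 3:
  u = (-6 - (-4)·-0.773 - (1)·-0.507) / (7) = -1.226
  v = (-5 - (-3)·-1.425 - (-3)·-0.507) / (10) = -1.080
  w = (-9 - (-3)·-1.425 - (2)·-0.773) / (8) = -1.466

(-1.226, -1.080, -1.466)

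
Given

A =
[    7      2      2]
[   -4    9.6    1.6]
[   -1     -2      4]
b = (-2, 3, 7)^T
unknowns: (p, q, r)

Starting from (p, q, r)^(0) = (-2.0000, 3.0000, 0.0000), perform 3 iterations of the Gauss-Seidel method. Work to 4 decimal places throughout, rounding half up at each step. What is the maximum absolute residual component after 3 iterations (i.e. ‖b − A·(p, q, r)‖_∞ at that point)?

Iteration 1:
  p = (-2 - (2)·3.0000 - (2)·0.0000) / (7) = -1.1429
  q = (3 - (-4)·-1.1429 - (1.6)·0.0000) / (9.6) = -0.1637
  r = (7 - (-1)·-1.1429 - (-2)·-0.1637) / (4) = 1.3824
Iteration 2:
  p = (-2 - (2)·-0.1637 - (2)·1.3824) / (7) = -0.6339
  q = (3 - (-4)·-0.6339 - (1.6)·1.3824) / (9.6) = -0.1820
  r = (7 - (-1)·-0.6339 - (-2)·-0.1820) / (4) = 1.5005
Iteration 3:
  p = (-2 - (2)·-0.1820 - (2)·1.5005) / (7) = -0.6624
  q = (3 - (-4)·-0.6624 - (1.6)·1.5005) / (9.6) = -0.2136
  r = (7 - (-1)·-0.6624 - (-2)·-0.2136) / (4) = 1.4776
Residual b − A·x = (0.1088, 0.0368, 0.0000); ∞-norm = 0.1088

0.1088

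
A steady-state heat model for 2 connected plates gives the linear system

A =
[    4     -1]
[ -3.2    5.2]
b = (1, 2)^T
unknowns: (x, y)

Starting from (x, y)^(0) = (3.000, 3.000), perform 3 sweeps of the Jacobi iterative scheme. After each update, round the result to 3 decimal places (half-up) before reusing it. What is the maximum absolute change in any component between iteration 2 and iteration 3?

0.308

Iteration 1:
  x = (1 - (-1)·3.000) / (4) = 1.000
  y = (2 - (-3.2)·3.000) / (5.2) = 2.231
Iteration 2:
  x = (1 - (-1)·2.231) / (4) = 0.808
  y = (2 - (-3.2)·1.000) / (5.2) = 1.000
Iteration 3:
  x = (1 - (-1)·1.000) / (4) = 0.500
  y = (2 - (-3.2)·0.808) / (5.2) = 0.882
Change: (-0.308, -0.118) → max |·| = 0.308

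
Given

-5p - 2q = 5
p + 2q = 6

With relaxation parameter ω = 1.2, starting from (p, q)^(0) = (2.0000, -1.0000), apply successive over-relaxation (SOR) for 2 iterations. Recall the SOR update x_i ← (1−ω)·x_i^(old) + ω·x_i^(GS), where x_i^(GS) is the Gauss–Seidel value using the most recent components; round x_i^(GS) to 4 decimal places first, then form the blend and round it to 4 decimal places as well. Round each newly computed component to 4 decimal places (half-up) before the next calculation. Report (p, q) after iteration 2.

(-3.1226, 4.5792)

Iteration 1:
  p: GS value = (5 - (-2)·-1.0000) / (-5) = -0.6000;  p ← (1−ω)·2.0000 + ω·-0.6000 = -1.1200
  q: GS value = (6 - (1)·-1.1200) / (2) = 3.5600;  q ← (1−ω)·-1.0000 + ω·3.5600 = 4.4720
Iteration 2:
  p: GS value = (5 - (-2)·4.4720) / (-5) = -2.7888;  p ← (1−ω)·-1.1200 + ω·-2.7888 = -3.1226
  q: GS value = (6 - (1)·-3.1226) / (2) = 4.5613;  q ← (1−ω)·4.4720 + ω·4.5613 = 4.5792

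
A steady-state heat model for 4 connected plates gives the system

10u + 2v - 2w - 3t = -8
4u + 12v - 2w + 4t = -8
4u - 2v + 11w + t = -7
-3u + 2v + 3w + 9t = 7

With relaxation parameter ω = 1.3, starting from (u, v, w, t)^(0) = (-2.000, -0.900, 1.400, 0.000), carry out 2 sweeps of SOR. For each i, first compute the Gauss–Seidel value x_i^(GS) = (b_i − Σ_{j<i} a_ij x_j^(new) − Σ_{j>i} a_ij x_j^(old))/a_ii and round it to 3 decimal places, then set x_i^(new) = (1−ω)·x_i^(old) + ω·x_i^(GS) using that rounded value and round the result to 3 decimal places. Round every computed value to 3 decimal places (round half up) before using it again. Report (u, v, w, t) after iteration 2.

(-0.660, -1.554, -0.672, 0.927)

Iteration 1:
  u: GS value = (-8 - (2)·-0.900 - (-2)·1.400 - (-3)·0.000) / (10) = -0.340;  u ← (1−ω)·-2.000 + ω·-0.340 = 0.158
  v: GS value = (-8 - (4)·0.158 - (-2)·1.400 - (4)·0.000) / (12) = -0.486;  v ← (1−ω)·-0.900 + ω·-0.486 = -0.362
  w: GS value = (-7 - (4)·0.158 - (-2)·-0.362 - (1)·0.000) / (11) = -0.760;  w ← (1−ω)·1.400 + ω·-0.760 = -1.408
  t: GS value = (7 - (-3)·0.158 - (2)·-0.362 - (3)·-1.408) / (9) = 1.380;  t ← (1−ω)·0.000 + ω·1.380 = 1.794
Iteration 2:
  u: GS value = (-8 - (2)·-0.362 - (-2)·-1.408 - (-3)·1.794) / (10) = -0.471;  u ← (1−ω)·0.158 + ω·-0.471 = -0.660
  v: GS value = (-8 - (4)·-0.660 - (-2)·-1.408 - (4)·1.794) / (12) = -1.279;  v ← (1−ω)·-0.362 + ω·-1.279 = -1.554
  w: GS value = (-7 - (4)·-0.660 - (-2)·-1.554 - (1)·1.794) / (11) = -0.842;  w ← (1−ω)·-1.408 + ω·-0.842 = -0.672
  t: GS value = (7 - (-3)·-0.660 - (2)·-1.554 - (3)·-0.672) / (9) = 1.127;  t ← (1−ω)·1.794 + ω·1.127 = 0.927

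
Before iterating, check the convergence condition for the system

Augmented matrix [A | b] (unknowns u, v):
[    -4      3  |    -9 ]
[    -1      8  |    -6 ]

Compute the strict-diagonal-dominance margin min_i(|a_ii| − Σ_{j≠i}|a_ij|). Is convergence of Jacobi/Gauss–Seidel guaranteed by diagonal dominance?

row 1: |-4| − (3) = 1
row 2: |8| − (1) = 7
minimum over rows = 1 → strictly diagonally dominant (convergence guaranteed)

1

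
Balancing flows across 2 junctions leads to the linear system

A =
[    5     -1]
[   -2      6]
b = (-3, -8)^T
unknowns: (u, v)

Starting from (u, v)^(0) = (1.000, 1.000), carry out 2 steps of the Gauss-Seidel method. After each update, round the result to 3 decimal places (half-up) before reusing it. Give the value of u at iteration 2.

-0.893

Iteration 1:
  u = (-3 - (-1)·1.000) / (5) = -0.400
  v = (-8 - (-2)·-0.400) / (6) = -1.467
Iteration 2:
  u = (-3 - (-1)·-1.467) / (5) = -0.893
  v = (-8 - (-2)·-0.893) / (6) = -1.631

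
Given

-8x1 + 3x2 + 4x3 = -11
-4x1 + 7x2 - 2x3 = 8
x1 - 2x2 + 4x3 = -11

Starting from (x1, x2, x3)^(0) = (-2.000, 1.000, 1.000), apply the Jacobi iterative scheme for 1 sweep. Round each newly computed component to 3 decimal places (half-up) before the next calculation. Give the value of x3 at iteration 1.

-1.750

Iteration 1:
  x1 = (-11 - (3)·1.000 - (4)·1.000) / (-8) = 2.250
  x2 = (8 - (-4)·-2.000 - (-2)·1.000) / (7) = 0.286
  x3 = (-11 - (1)·-2.000 - (-2)·1.000) / (4) = -1.750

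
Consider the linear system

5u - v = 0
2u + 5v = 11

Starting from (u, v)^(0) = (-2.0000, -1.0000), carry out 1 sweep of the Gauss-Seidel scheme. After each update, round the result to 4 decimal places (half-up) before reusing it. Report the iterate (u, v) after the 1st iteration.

Iteration 1:
  u = (0 - (-1)·-1.0000) / (5) = -0.2000
  v = (11 - (2)·-0.2000) / (5) = 2.2800

(-0.2000, 2.2800)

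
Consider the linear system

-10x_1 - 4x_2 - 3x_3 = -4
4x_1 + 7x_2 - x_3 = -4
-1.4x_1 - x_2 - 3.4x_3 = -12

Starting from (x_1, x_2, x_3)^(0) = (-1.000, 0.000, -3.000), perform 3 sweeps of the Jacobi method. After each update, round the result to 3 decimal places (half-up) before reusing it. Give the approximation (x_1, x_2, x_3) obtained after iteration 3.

(-0.236, 0.223, 4.002)

Iteration 1:
  x_1 = (-4 - (-4)·0.000 - (-3)·-3.000) / (-10) = 1.300
  x_2 = (-4 - (4)·-1.000 - (-1)·-3.000) / (7) = -0.429
  x_3 = (-12 - (-1.4)·-1.000 - (-1)·0.000) / (-3.4) = 3.941
Iteration 2:
  x_1 = (-4 - (-4)·-0.429 - (-3)·3.941) / (-10) = -0.611
  x_2 = (-4 - (4)·1.300 - (-1)·3.941) / (7) = -0.751
  x_3 = (-12 - (-1.4)·1.300 - (-1)·-0.429) / (-3.4) = 3.120
Iteration 3:
  x_1 = (-4 - (-4)·-0.751 - (-3)·3.120) / (-10) = -0.236
  x_2 = (-4 - (4)·-0.611 - (-1)·3.120) / (7) = 0.223
  x_3 = (-12 - (-1.4)·-0.611 - (-1)·-0.751) / (-3.4) = 4.002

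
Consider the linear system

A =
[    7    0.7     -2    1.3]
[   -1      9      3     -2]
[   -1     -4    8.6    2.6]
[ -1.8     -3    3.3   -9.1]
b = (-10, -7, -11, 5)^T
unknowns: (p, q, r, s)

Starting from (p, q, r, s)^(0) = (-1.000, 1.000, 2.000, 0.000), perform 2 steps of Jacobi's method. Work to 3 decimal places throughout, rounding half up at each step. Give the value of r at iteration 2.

Iteration 1:
  p = (-10 - (0.7)·1.000 - (-2)·2.000 - (1.3)·0.000) / (7) = -0.957
  q = (-7 - (-1)·-1.000 - (3)·2.000 - (-2)·0.000) / (9) = -1.556
  r = (-11 - (-1)·-1.000 - (-4)·1.000 - (2.6)·0.000) / (8.6) = -0.930
  s = (5 - (-1.8)·-1.000 - (-3)·1.000 - (3.3)·2.000) / (-9.1) = 0.044
Iteration 2:
  p = (-10 - (0.7)·-1.556 - (-2)·-0.930 - (1.3)·0.044) / (7) = -1.547
  q = (-7 - (-1)·-0.957 - (3)·-0.930 - (-2)·0.044) / (9) = -0.564
  r = (-11 - (-1)·-0.957 - (-4)·-1.556 - (2.6)·0.044) / (8.6) = -2.127
  s = (5 - (-1.8)·-0.957 - (-3)·-1.556 - (3.3)·-0.930) / (-9.1) = -0.184

-2.127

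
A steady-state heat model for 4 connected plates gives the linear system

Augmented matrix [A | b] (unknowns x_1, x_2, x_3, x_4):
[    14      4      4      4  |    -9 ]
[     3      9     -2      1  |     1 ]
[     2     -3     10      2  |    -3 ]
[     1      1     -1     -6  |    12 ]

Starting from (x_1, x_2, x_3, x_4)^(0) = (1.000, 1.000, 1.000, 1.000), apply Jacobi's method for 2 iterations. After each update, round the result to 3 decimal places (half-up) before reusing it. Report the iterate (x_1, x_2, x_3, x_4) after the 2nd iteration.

Iteration 1:
  x_1 = (-9 - (4)·1.000 - (4)·1.000 - (4)·1.000) / (14) = -1.500
  x_2 = (1 - (3)·1.000 - (-2)·1.000 - (1)·1.000) / (9) = -0.111
  x_3 = (-3 - (2)·1.000 - (-3)·1.000 - (2)·1.000) / (10) = -0.400
  x_4 = (12 - (1)·1.000 - (1)·1.000 - (-1)·1.000) / (-6) = -1.833
Iteration 2:
  x_1 = (-9 - (4)·-0.111 - (4)·-0.400 - (4)·-1.833) / (14) = 0.027
  x_2 = (1 - (3)·-1.500 - (-2)·-0.400 - (1)·-1.833) / (9) = 0.726
  x_3 = (-3 - (2)·-1.500 - (-3)·-0.111 - (2)·-1.833) / (10) = 0.333
  x_4 = (12 - (1)·-1.500 - (1)·-0.111 - (-1)·-0.400) / (-6) = -2.202

(0.027, 0.726, 0.333, -2.202)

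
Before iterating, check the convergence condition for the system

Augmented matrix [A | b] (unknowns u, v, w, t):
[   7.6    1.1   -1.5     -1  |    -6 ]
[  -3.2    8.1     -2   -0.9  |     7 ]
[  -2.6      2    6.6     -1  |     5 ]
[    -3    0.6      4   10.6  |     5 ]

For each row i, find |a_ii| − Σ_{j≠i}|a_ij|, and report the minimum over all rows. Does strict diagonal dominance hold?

1

row 1: |7.6| − (1.1+1.5+1) = 4
row 2: |8.1| − (3.2+2+0.9) = 2
row 3: |6.6| − (2.6+2+1) = 1
row 4: |10.6| − (3+0.6+4) = 3
minimum over rows = 1 → strictly diagonally dominant (convergence guaranteed)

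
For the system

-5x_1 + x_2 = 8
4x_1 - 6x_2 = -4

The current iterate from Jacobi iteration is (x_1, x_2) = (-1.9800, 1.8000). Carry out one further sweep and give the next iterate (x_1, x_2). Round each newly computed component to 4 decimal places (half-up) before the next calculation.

(-1.2400, -0.6533)

One sweep:
  x_1 = (8 - (1)·1.8000) / (-5) = -1.2400
  x_2 = (-4 - (4)·-1.9800) / (-6) = -0.6533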